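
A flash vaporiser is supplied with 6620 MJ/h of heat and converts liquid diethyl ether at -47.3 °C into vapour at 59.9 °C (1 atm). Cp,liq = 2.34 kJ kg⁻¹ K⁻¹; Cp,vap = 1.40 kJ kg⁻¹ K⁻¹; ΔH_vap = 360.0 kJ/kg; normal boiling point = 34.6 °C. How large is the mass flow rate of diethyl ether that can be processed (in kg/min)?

ṁ = 188 kg/min

Δh = 2.34×(34.6−-47.3) + 360.0 + 1.40×(59.9−34.6) = 587.07 kJ/kg
Q = 6620 MJ/h = 1838.9 kJ/s = 110330 kJ/min
ṁ = Q/Δh = 110330 / 587.07 = 187.94 kg/min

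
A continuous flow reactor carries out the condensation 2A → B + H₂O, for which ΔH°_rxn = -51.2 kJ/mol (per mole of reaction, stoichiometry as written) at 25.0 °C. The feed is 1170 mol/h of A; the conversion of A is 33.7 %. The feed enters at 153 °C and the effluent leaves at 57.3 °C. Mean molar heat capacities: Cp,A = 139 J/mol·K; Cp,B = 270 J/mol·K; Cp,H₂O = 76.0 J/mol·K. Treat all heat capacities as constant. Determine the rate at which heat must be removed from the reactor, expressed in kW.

Extent of reaction ξ = 0.337 × 1170 / 2 = 197.15 mol/h
Reaction term: ξ·ΔH°_rxn = 197.15 × -51.2 = -10094 kJ/h
Sensible, feed 153→25 °C: -20817 kJ/h
Outlet flows (mol/h): A 775.71, B 197.15, H₂O 197.15
Sensible, products 25→57.3 °C: 5686 kJ/h
Q = ΔH = -25225 kJ/h = -7.0068 kW
Heat removed = 7.0068 kW

Q_out = 7.01 kW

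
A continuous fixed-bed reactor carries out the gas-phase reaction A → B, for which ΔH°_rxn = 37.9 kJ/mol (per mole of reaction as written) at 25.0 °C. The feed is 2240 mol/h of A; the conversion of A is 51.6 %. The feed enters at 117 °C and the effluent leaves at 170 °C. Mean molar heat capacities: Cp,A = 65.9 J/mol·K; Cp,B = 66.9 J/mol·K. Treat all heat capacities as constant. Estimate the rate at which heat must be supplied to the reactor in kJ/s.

Q_in = 14.4 kJ/s

Extent of reaction ξ = 0.516 × 2240 = 1155.8 mol/h
Reaction term: ξ·ΔH°_rxn = 1155.8 × 37.9 = 43806 kJ/h
Sensible, feed 117→25 °C: -13581 kJ/h
Outlet flows (mol/h): A 1084.2, B 1155.8
Sensible, products 25→170 °C: 21572 kJ/h
Q = ΔH = 51798 kJ/h = 14.388 kW
Heat supplied = 14.388 kJ/s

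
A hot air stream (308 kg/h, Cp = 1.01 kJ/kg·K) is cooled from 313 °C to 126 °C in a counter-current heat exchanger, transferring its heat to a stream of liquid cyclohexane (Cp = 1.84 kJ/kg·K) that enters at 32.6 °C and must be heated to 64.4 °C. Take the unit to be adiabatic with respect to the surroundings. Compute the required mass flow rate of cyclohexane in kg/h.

Heat released by hot stream: Q = 308 × 1.01 × (313 − 126) = 58172 kJ/h
Energy balance on cold side (adiabatic exchanger): Q = ṁ_c·Cp_c·(T_c,out − T_c,in)
ṁ_c = 58172 / [1.84 × (64.4 − 32.6)] = 994.19 kg/h

ṁ_c = 994 kg/h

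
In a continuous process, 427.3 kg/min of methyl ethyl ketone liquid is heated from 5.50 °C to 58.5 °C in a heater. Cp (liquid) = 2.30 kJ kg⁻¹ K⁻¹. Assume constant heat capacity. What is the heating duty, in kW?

Q = 868 kW

Q = ṁ·Cp·ΔT = 427.3 × 2.30 × (58.5 − 5.50) = 52088 kJ/min
Converting: 52088 / 60 s = 868.13 kW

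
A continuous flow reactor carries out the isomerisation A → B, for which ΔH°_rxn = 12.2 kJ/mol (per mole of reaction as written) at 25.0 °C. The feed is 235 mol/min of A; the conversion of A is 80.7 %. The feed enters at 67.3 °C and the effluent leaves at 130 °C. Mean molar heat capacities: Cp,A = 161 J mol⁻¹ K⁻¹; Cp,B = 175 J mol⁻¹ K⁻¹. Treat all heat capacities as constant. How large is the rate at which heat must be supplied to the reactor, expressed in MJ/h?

Extent of reaction ξ = 0.807 × 235 = 189.65 mol/min
Reaction term: ξ·ΔH°_rxn = 189.65 × 12.2 = 2313.7 kJ/min
Sensible, feed 67.3→25 °C: -1600.4 kJ/min
Outlet flows (mol/min): A 45.355, B 189.65
Sensible, products 25→130 °C: 4251.5 kJ/min
Q = ΔH = 4964.7 kJ/min = 82.745 kW
Heat supplied = 297.88 MJ/h

Q_in = 298 MJ/h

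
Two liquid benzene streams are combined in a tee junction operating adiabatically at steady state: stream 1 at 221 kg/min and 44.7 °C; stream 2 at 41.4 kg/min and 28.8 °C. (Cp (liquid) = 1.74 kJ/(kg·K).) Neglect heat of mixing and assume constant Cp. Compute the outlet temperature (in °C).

No heat crosses the boundary, so H_out = H_in.
T_out = Σ ṁᵢCp,ᵢTᵢ / Σ ṁᵢCp,ᵢ
      = 19264 / 456.58 = 42.191 °C

T_out = 42.2 °C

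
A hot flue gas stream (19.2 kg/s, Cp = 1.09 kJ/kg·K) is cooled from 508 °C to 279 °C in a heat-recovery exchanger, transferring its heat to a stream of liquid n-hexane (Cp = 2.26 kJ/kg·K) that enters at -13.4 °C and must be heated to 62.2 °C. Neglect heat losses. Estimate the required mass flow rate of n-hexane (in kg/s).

Heat released by hot stream: Q = 19.2 × 1.09 × (508 − 279) = 4792.5 kJ/s
Energy balance on cold side (adiabatic exchanger): Q = ṁ_c·Cp_c·(T_c,out − T_c,in)
ṁ_c = 4792.5 / [2.26 × (62.2 − -13.4)] = 28.05 kg/s

ṁ_c = 28.1 kg/s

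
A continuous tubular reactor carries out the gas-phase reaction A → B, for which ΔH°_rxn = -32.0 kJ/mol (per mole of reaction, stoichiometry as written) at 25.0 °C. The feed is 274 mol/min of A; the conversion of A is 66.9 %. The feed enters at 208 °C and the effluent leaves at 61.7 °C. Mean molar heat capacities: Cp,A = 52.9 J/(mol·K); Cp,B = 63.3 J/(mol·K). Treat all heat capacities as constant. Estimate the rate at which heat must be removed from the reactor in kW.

Extent of reaction ξ = 0.669 × 274 = 183.31 mol/min
Reaction term: ξ·ΔH°_rxn = 183.31 × -32.0 = -5865.8 kJ/min
Sensible, feed 208→25 °C: -2652.5 kJ/min
Outlet flows (mol/min): A 90.694, B 183.31
Sensible, products 25→61.7 °C: 601.92 kJ/min
Q = ΔH = -7916.4 kJ/min = -131.94 kW
Heat removed = 131.94 kW

Q_out = 132 kW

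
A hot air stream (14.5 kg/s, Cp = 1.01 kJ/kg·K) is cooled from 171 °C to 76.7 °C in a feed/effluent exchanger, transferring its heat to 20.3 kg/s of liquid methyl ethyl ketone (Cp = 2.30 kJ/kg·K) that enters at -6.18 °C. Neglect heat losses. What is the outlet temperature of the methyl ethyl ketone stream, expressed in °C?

T_c,out = 23.4 °C

Heat released by hot stream: Q = 14.5 × 1.01 × (171 − 76.7) = 1381 kJ/s
Energy balance on cold side (adiabatic exchanger): Q = ṁ_c·Cp_c·(T_c,out − T_c,in)
T_c,out = -6.18 + 1381/(20.3 × 2.30) = 23.399 °C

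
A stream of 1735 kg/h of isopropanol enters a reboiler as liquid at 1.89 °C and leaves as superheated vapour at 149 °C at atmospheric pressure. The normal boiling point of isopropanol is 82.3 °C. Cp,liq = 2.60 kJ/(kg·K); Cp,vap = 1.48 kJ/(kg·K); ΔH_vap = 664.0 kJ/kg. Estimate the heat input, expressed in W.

Q = 468000 W

liquid 1.89→82.3 °C: 209.07 kJ/kg
vaporisation at 82.3 °C: 664 kJ/kg
vapour 82.3→149 °C: 98.716 kJ/kg
Δh = 209.07 + 664 + 98.716 = 971.78 kJ/kg
Q = ṁ·Δh = 1735 kg/h × 971.78 kJ/kg = 1.686e+06 kJ/h
|Q| = 468.34 kW = 468340 W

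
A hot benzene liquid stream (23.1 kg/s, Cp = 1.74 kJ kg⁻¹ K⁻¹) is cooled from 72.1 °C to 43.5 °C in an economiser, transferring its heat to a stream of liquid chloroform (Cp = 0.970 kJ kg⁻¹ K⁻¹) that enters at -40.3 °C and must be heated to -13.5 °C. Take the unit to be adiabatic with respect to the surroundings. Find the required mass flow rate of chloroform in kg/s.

ṁ_c = 44.2 kg/s

Heat released by hot stream: Q = 23.1 × 1.74 × (72.1 − 43.5) = 1149.5 kJ/s
Energy balance on cold side (adiabatic exchanger): Q = ṁ_c·Cp_c·(T_c,out − T_c,in)
ṁ_c = 1149.5 / [0.970 × (-13.5 − -40.3)] = 44.22 kg/s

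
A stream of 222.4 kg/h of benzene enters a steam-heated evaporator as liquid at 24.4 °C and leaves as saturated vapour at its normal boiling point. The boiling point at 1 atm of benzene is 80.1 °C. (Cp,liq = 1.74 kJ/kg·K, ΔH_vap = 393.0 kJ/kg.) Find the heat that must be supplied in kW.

Q = 30.3 kW

liquid 24.4→80.1 °C: 96.918 kJ/kg
vaporisation at 80.1 °C: 393 kJ/kg
Δh = 96.918 + 393 = 489.92 kJ/kg
Q = ṁ·Δh = 222.4 kg/h × 489.92 kJ/kg = 108960 kJ/h
|Q| = 30.266 kW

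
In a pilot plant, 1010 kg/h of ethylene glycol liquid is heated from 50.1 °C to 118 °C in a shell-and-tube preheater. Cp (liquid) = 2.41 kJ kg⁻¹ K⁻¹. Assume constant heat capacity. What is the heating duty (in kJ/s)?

Q = ṁ·Cp·ΔT = 1010 × 2.41 × (118 − 50.1) = 165280 kJ/h
Converting: 165280 / 3600 s = 45.91 kW

Q = 45.9 kJ/s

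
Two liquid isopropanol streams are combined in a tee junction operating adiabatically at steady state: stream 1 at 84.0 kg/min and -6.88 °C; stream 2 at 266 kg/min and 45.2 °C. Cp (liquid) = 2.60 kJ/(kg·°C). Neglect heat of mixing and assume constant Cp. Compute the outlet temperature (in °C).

No heat crosses the boundary, so H_out = H_in.
T_out = Σ ṁᵢCp,ᵢTᵢ / Σ ṁᵢCp,ᵢ
      = 29758 / 910 = 32.701 °C

T_out = 32.7 °C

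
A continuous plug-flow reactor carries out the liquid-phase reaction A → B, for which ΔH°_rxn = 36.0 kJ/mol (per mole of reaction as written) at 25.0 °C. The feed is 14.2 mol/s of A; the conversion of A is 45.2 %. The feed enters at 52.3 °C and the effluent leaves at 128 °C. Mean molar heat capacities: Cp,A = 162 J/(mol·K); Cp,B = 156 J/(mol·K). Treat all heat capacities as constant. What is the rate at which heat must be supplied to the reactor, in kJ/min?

Extent of reaction ξ = 0.452 × 14.2 = 6.4184 mol/s
Reaction term: ξ·ΔH°_rxn = 6.4184 × 36.0 = 231.06 kJ/s
Sensible, feed 52.3→25 °C: -62.801 kJ/s
Outlet flows (mol/s): A 7.7816, B 6.4184
Sensible, products 25→128 °C: 232.97 kJ/s
Q = ΔH = 401.24 kJ/s = 401.24 kW
Heat supplied = 24074 kJ/min

Q_in = 24100 kJ/min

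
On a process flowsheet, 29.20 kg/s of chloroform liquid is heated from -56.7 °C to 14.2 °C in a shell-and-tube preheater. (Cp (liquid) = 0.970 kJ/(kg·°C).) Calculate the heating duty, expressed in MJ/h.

Q = 7230 MJ/h

Q = ṁ·Cp·ΔT = 29.20 × 0.970 × (14.2 − -56.7) = 2008.2 kJ/s
Heating duty = 7229.4 MJ/h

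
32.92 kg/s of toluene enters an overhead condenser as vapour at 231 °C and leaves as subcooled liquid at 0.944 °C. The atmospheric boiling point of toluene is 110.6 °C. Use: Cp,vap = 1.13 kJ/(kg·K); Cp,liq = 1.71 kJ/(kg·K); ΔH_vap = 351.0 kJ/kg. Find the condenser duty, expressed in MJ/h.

vapour 231→110.6 °C: -136.05 kJ/kg
condensation at 110.6 °C: -351 kJ/kg
liquid 110.6→0.944 °C: -187.51 kJ/kg
Δh = -136.05 + -351 + -187.51 = -674.56 kJ/kg
Q = ṁ·Δh = 32.92 kg/s × -674.56 kJ/kg = -22207 kJ/s
|Q| = 22207 kW = 79944 MJ/h

Q_c = 79900 MJ/h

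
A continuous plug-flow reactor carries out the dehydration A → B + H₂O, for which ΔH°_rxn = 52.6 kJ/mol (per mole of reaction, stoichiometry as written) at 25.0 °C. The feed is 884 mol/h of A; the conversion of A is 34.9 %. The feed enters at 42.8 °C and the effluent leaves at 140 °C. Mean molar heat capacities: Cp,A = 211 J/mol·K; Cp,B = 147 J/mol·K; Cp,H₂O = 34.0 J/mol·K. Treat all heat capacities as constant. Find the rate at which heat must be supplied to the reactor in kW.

Q_in = 9.25 kW

Extent of reaction ξ = 0.349 × 884 = 308.52 mol/h
Reaction term: ξ·ΔH°_rxn = 308.52 × 52.6 = 16228 kJ/h
Sensible, feed 42.8→25 °C: -3320.1 kJ/h
Outlet flows (mol/h): A 575.48, B 308.52, H₂O 308.52
Sensible, products 25→140 °C: 20386 kJ/h
Q = ΔH = 33294 kJ/h = 9.2482 kW
Heat supplied = 9.2482 kW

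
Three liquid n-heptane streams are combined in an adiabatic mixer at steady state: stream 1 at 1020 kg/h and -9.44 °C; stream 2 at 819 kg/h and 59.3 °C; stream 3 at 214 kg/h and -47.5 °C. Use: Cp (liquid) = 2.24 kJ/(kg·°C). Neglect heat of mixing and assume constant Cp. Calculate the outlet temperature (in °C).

T_out = 14.0 °C

Energy balance with Q = 0: Σ ṁᵢCp,ᵢ(T_out − Tᵢ) = 0
Σ ṁᵢCp,ᵢTᵢ = 1020×2.24×-9.44 + 819×2.24×59.3 + 214×2.24×-47.5 = 64451
Σ ṁᵢCp,ᵢ = 1020×2.24 + 819×2.24 + 214×2.24 = 4598.7
T_out = 64451 / 4598.7 = 14.015 °C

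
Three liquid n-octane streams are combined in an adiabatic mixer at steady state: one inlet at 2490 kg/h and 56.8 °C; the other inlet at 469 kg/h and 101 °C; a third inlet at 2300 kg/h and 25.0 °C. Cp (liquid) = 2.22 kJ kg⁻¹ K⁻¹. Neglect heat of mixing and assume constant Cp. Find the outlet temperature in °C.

T_out = 46.8 °C

No heat crosses the boundary, so H_out = H_in.
Σ ṁᵢCp,ᵢTᵢ = 2490×2.22×56.8 + 469×2.22×101 + 2300×2.22×25.0 = 546790
Σ ṁᵢCp,ᵢ = 2490×2.22 + 469×2.22 + 2300×2.22 = 11675
T_out = 546790 / 11675 = 46.834 °C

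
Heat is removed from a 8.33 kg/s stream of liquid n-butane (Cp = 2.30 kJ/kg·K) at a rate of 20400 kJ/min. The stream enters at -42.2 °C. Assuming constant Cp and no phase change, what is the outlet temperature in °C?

Q = 20400 kJ/min = 340 kJ/s
ΔT = Q/(ṁ·Cp) = 340/(8.33×2.30) = 17.746 K
T_out = -42.2 − 17.746 = -59.946 °C

T_out = -59.9 °C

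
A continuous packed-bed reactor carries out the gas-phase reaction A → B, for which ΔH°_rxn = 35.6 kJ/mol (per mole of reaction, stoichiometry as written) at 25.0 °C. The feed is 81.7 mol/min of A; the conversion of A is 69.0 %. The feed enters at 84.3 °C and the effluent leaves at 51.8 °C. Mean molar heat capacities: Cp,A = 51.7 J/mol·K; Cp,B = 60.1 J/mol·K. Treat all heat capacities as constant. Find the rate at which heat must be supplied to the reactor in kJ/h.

Q_in = 113000 kJ/h

Extent of reaction ξ = 0.690 × 81.7 = 56.373 mol/min
Reaction term: ξ·ΔH°_rxn = 56.373 × 35.6 = 2006.9 kJ/min
Sensible, feed 84.3→25 °C: -250.48 kJ/min
Outlet flows (mol/min): A 25.327, B 56.373
Sensible, products 25→51.8 °C: 125.89 kJ/min
Q = ΔH = 1882.3 kJ/min = 31.372 kW
Heat supplied = 112940 kJ/h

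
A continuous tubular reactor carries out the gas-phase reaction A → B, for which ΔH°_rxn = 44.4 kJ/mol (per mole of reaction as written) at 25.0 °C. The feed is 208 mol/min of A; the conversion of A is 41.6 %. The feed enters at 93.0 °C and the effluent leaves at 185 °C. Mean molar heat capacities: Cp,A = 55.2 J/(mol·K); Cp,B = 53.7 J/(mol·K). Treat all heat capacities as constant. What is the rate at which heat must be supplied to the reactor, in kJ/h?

Extent of reaction ξ = 0.416 × 208 = 86.528 mol/min
Reaction term: ξ·ΔH°_rxn = 86.528 × 44.4 = 3841.8 kJ/min
Sensible, feed 93.0→25 °C: -780.75 kJ/min
Outlet flows (mol/min): A 121.47, B 86.528
Sensible, products 25→185 °C: 1816.3 kJ/min
Q = ΔH = 4877.4 kJ/min = 81.29 kW
Heat supplied = 292640 kJ/h

Q_in = 293000 kJ/h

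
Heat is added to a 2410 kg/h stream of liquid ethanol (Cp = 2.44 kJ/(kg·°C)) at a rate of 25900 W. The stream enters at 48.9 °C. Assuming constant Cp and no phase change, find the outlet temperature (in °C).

Q = 25900 W = 93240 kJ/h
ΔT = Q/(ṁ·Cp) = 93240/(2410×2.44) = 15.856 K
T_out = 48.9 + 15.856 = 64.756 °C

T_out = 64.8 °C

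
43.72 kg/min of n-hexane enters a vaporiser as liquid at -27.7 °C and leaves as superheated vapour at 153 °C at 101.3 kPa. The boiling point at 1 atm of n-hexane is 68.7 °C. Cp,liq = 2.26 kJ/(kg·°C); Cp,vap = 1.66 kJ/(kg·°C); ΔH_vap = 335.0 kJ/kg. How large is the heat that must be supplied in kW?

Q = 505 kW

liquid -27.7→68.7 °C: 217.86 kJ/kg
vaporisation at 68.7 °C: 335 kJ/kg
vapour 68.7→153 °C: 139.94 kJ/kg
Δh = 217.86 + 335 + 139.94 = 692.8 kJ/kg
Q = ṁ·Δh = 43.72 kg/min × 692.8 kJ/kg = 30289 kJ/min
|Q| = 504.82 kW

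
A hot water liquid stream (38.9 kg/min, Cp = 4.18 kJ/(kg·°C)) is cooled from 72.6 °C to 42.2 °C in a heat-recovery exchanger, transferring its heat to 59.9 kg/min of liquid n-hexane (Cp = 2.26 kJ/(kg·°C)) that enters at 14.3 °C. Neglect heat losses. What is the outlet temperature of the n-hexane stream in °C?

Heat released by hot stream: Q = 38.9 × 4.18 × (72.6 − 42.2) = 4943.1 kJ/min
Energy balance on cold side (adiabatic exchanger): Q = ṁ_c·Cp_c·(T_c,out − T_c,in)
T_c,out = 14.3 + 4943.1/(59.9 × 2.26) = 50.814 °C

T_c,out = 50.8 °C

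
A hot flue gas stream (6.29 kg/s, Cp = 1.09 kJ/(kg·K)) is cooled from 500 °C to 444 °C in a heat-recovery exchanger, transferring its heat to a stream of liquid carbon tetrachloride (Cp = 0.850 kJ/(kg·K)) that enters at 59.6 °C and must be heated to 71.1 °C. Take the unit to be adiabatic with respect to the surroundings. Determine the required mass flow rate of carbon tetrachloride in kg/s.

Heat released by hot stream: Q = 6.29 × 1.09 × (500 − 444) = 383.94 kJ/s
Energy balance on cold side (adiabatic exchanger): Q = ṁ_c·Cp_c·(T_c,out − T_c,in)
ṁ_c = 383.94 / [0.850 × (71.1 − 59.6)] = 39.278 kg/s

ṁ_c = 39.3 kg/s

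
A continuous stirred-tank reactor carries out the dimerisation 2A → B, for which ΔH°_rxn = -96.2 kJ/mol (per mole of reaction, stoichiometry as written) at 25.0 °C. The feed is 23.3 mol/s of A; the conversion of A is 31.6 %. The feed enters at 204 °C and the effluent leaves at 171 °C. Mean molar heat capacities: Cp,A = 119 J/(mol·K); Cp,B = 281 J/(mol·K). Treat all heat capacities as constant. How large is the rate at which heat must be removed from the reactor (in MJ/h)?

Q_out = 1520 MJ/h

Extent of reaction ξ = 0.316 × 23.3 / 2 = 3.6814 mol/s
Reaction term: ξ·ΔH°_rxn = 3.6814 × -96.2 = -354.15 kJ/s
Sensible, feed 204→25 °C: -496.31 kJ/s
Outlet flows (mol/s): A 15.937, B 3.6814
Sensible, products 25→171 °C: 427.93 kJ/s
Q = ΔH = -422.54 kJ/s = -422.54 kW
Heat removed = 1521.1 MJ/h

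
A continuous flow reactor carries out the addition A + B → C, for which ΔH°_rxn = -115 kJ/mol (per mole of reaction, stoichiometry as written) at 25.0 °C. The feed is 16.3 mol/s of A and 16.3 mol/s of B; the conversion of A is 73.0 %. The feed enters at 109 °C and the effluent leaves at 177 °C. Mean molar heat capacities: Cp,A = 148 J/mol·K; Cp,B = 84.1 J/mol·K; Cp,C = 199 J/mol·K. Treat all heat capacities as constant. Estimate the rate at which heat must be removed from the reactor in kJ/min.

Extent of reaction ξ = 0.730 × 16.3 = 11.899 mol/s
Reaction term: ξ·ΔH°_rxn = 11.899 × -115 = -1368.4 kJ/s
Sensible, feed 109→25 °C: -317.79 kJ/s
Outlet flows (mol/s): A 4.401, B 4.401, C 11.899
Sensible, products 25→177 °C: 515.18 kJ/s
Q = ΔH = -1171 kJ/s = -1171 kW
Heat removed = 70259 kJ/min

Q_out = 70300 kJ/min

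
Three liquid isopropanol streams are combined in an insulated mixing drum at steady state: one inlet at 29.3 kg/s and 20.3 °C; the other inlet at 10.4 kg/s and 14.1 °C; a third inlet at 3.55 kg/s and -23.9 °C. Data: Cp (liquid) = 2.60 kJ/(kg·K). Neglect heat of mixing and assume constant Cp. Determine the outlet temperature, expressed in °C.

Adiabatic, steady state ⇒ Σ ṁᵢCp,ᵢ(T_out − Tᵢ) = 0
Σ ṁᵢCp,ᵢTᵢ = 29.3×2.60×20.3 + 10.4×2.60×14.1 + 3.55×2.60×-23.9 = 1707.1
Σ ṁᵢCp,ᵢ = 29.3×2.60 + 10.4×2.60 + 3.55×2.60 = 112.45
T_out = 1707.1 / 112.45 = 15.181 °C

T_out = 15.2 °C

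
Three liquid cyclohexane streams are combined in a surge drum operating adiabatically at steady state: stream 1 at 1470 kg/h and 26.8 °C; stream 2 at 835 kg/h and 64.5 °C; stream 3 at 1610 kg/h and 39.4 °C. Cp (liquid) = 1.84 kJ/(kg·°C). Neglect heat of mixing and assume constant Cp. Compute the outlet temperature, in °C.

Energy balance with Q = 0: Σ ṁᵢCp,ᵢ(T_out − Tᵢ) = 0
T_out = Σ ṁᵢCp,ᵢTᵢ / Σ ṁᵢCp,ᵢ
      = 288300 / 7203.6 = 40.022 °C

T_out = 40.0 °C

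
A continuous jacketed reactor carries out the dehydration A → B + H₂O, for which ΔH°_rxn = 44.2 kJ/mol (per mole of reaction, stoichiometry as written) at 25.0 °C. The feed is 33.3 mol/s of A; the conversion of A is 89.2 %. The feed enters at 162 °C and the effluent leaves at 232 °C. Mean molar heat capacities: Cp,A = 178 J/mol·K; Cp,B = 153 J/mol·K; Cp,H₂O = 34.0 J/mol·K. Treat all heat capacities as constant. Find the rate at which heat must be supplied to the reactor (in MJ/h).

Q_in = 6420 MJ/h

Extent of reaction ξ = 0.892 × 33.3 = 29.704 mol/s
Reaction term: ξ·ΔH°_rxn = 29.704 × 44.2 = 1312.9 kJ/s
Sensible, feed 162→25 °C: -812.05 kJ/s
Outlet flows (mol/s): A 3.5964, B 29.704, H₂O 29.704
Sensible, products 25→232 °C: 1282.3 kJ/s
Q = ΔH = 1783.2 kJ/s = 1783.2 kW
Heat supplied = 6419.4 MJ/h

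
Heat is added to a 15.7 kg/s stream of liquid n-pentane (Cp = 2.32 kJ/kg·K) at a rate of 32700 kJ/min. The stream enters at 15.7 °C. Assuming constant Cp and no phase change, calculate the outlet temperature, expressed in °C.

Q = 32700 kJ/min = 545 kJ/s
ΔT = Q/(ṁ·Cp) = 545/(15.7×2.32) = 14.963 K
T_out = 15.7 + 14.963 = 30.663 °C

T_out = 30.7 °C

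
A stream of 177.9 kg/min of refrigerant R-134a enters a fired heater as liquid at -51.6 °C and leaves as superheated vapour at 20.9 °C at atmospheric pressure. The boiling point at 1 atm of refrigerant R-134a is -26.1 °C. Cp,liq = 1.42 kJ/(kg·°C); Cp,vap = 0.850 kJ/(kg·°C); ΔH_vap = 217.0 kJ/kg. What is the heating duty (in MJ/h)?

Q = 3130 MJ/h

liquid -51.6→-26.1 °C: 36.21 kJ/kg
vaporisation at -26.1 °C: 217 kJ/kg
vapour -26.1→20.9 °C: 39.95 kJ/kg
Δh = 36.21 + 217 + 39.95 = 293.16 kJ/kg
Q = ṁ·Δh = 177.9 kg/min × 293.16 kJ/kg = 52153 kJ/min
|Q| = 869.22 kW = 3129.2 MJ/h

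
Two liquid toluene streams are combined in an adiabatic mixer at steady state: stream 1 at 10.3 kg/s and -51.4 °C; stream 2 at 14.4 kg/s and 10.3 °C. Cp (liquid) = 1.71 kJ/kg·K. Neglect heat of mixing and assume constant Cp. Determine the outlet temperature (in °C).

T_out = -15.4 °C

Energy balance with Q = 0: Σ ṁᵢCp,ᵢ(T_out − Tᵢ) = 0
T_out = Σ ṁᵢCp,ᵢTᵢ / Σ ṁᵢCp,ᵢ
      = -651.68 / 42.237 = -15.429 °C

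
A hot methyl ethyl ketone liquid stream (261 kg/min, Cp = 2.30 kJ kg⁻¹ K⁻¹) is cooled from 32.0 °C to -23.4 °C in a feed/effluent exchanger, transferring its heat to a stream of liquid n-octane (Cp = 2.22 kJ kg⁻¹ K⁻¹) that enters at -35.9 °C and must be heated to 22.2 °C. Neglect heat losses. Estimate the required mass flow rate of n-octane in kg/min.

ṁ_c = 258 kg/min

Heat released by hot stream: Q = 261 × 2.30 × (32.0 − -23.4) = 33257 kJ/min
Energy balance on cold side (adiabatic exchanger): Q = ṁ_c·Cp_c·(T_c,out − T_c,in)
ṁ_c = 33257 / [2.22 × (22.2 − -35.9)] = 257.84 kg/min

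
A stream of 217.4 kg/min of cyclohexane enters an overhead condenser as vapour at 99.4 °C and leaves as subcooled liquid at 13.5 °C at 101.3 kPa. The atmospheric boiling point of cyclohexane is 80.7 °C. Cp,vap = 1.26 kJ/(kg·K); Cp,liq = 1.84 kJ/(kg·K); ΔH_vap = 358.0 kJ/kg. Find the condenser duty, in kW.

Q_c = 1830 kW

vapour 99.4→80.7 °C: -23.562 kJ/kg
condensation at 80.7 °C: -358 kJ/kg
liquid 80.7→13.5 °C: -123.65 kJ/kg
Δh = -23.562 + -358 + -123.65 = -505.21 kJ/kg
Q = ṁ·Δh = 217.4 kg/min × -505.21 kJ/kg = -109830 kJ/min
|Q| = 1830.5 kW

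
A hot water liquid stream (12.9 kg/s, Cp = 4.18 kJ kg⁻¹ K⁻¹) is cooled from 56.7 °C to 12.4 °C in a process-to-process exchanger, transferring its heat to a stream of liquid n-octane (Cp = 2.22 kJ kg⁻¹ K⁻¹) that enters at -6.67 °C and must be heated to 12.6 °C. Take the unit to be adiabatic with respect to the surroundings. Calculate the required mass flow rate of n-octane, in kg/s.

ṁ_c = 55.8 kg/s

Heat released by hot stream: Q = 12.9 × 4.18 × (56.7 − 12.4) = 2388.7 kJ/s
Energy balance on cold side (adiabatic exchanger): Q = ṁ_c·Cp_c·(T_c,out − T_c,in)
ṁ_c = 2388.7 / [2.22 × (12.6 − -6.67)] = 55.839 kg/s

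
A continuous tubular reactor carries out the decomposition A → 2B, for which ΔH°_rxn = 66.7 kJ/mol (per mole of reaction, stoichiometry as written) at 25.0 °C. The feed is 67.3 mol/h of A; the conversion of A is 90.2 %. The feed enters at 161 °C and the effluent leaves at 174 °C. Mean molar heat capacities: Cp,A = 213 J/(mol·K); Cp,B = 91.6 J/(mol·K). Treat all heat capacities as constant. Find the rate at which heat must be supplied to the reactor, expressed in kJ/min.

Q_in = 66.1 kJ/min

Extent of reaction ξ = 0.902 × 67.3 = 60.705 mol/h
Reaction term: ξ·ΔH°_rxn = 60.705 × 66.7 = 4049 kJ/h
Sensible, feed 161→25 °C: -1949.5 kJ/h
Outlet flows (mol/h): A 6.5954, B 121.41
Sensible, products 25→174 °C: 1866.4 kJ/h
Q = ΔH = 3965.8 kJ/h = 1.1016 kW
Heat supplied = 66.097 kJ/min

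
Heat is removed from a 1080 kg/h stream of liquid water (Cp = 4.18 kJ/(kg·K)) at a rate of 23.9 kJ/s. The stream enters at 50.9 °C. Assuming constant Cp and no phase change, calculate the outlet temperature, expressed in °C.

T_out = 31.8 °C

Q = 23.9 kJ/s = 86040 kJ/h
ΔT = Q/(ṁ·Cp) = 86040/(1080×4.18) = 19.059 K
T_out = 50.9 − 19.059 = 31.841 °C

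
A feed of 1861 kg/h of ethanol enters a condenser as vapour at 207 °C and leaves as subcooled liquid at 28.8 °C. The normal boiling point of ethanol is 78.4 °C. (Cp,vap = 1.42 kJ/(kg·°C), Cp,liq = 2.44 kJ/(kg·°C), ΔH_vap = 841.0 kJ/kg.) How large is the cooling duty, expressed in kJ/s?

vapour 207→78.4 °C: -182.61 kJ/kg
condensation at 78.4 °C: -841 kJ/kg
liquid 78.4→28.8 °C: -121.02 kJ/kg
Δh = -182.61 + -841 + -121.02 = -1144.6 kJ/kg
Q = ṁ·Δh = 1861 kg/h × -1144.6 kJ/kg = -2.1302e+06 kJ/h
|Q| = 591.71 kW

Q_c = 592 kJ/s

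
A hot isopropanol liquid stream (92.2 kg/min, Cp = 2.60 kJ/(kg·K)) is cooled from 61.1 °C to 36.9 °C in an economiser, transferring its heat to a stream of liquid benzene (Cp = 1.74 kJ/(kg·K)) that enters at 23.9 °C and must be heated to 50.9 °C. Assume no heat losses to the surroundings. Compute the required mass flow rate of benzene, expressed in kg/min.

Heat released by hot stream: Q = 92.2 × 2.60 × (61.1 − 36.9) = 5801.2 kJ/min
Energy balance on cold side (adiabatic exchanger): Q = ṁ_c·Cp_c·(T_c,out − T_c,in)
ṁ_c = 5801.2 / [1.74 × (50.9 − 23.9)] = 123.48 kg/min

ṁ_c = 123 kg/min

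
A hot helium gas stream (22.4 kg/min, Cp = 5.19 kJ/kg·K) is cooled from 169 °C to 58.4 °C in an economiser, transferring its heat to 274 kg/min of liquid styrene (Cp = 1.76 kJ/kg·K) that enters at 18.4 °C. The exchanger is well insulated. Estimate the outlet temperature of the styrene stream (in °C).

Heat released by hot stream: Q = 22.4 × 5.19 × (169 − 58.4) = 12858 kJ/min
Energy balance on cold side (adiabatic exchanger): Q = ṁ_c·Cp_c·(T_c,out − T_c,in)
T_c,out = 18.4 + 12858/(274 × 1.76) = 45.063 °C

T_c,out = 45.1 °C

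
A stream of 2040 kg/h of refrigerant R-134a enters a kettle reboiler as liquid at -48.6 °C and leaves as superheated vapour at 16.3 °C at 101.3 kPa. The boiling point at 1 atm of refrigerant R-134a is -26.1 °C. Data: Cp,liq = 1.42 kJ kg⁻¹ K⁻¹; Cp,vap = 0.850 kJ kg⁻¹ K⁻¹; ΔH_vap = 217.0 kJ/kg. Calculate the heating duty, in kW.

liquid -48.6→-26.1 °C: 31.95 kJ/kg
vaporisation at -26.1 °C: 217 kJ/kg
vapour -26.1→16.3 °C: 36.04 kJ/kg
Δh = 31.95 + 217 + 36.04 = 284.99 kJ/kg
Q = ṁ·Δh = 2040 kg/h × 284.99 kJ/kg = 581380 kJ/h
|Q| = 161.49 kW

Q = 161 kW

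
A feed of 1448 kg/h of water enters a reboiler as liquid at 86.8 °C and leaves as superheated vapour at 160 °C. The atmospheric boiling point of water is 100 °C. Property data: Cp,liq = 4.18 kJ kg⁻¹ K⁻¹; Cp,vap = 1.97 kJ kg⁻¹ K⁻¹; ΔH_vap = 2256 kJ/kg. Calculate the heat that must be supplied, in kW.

liquid 86.8→100 °C: 55.176 kJ/kg
vaporisation at 100 °C: 2256 kJ/kg
vapour 100→160 °C: 118.2 kJ/kg
Δh = 55.176 + 2256 + 118.2 = 2429.4 kJ/kg
Q = ṁ·Δh = 1448 kg/h × 2429.4 kJ/kg = 3.5177e+06 kJ/h
|Q| = 977.15 kW

Q = 977 kW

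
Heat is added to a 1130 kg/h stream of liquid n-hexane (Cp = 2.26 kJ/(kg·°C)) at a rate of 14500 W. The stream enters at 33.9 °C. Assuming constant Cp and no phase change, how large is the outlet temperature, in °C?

T_out = 54.3 °C

Q = 14500 W = 52200 kJ/h
ΔT = Q/(ṁ·Cp) = 52200/(1130×2.26) = 20.44 K
T_out = 33.9 + 20.44 = 54.34 °C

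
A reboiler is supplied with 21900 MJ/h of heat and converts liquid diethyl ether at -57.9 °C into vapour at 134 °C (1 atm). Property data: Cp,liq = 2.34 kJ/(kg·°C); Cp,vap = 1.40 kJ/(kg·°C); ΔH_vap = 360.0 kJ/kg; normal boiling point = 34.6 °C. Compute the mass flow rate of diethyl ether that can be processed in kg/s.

ṁ = 8.50 kg/s

Δh = 2.34×(34.6−-57.9) + 360.0 + 1.40×(134−34.6) = 715.61 kJ/kg
Q = 21900 MJ/h = 6083.3 kJ/s = 6083.3 kJ/s
ṁ = Q/Δh = 6083.3 / 715.61 = 8.5009 kg/s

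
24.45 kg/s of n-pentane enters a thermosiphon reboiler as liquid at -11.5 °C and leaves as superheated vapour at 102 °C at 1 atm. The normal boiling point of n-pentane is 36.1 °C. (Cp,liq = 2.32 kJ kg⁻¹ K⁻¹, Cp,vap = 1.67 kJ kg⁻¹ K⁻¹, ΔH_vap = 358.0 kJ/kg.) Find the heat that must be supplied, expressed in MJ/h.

Q = 50900 MJ/h

liquid -11.5→36.1 °C: 110.43 kJ/kg
vaporisation at 36.1 °C: 358 kJ/kg
vapour 36.1→102 °C: 110.05 kJ/kg
Δh = 110.43 + 358 + 110.05 = 578.49 kJ/kg
Q = ṁ·Δh = 24.45 kg/s × 578.49 kJ/kg = 14144 kJ/s
|Q| = 14144 kW = 50918 MJ/h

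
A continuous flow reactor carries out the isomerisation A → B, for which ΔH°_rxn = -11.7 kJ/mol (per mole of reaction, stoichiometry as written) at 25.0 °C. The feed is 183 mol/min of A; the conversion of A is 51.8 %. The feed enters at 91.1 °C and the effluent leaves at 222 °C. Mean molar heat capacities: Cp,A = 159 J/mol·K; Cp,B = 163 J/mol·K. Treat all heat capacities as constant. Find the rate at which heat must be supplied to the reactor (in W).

Extent of reaction ξ = 0.518 × 183 = 94.794 mol/min
Reaction term: ξ·ΔH°_rxn = 94.794 × -11.7 = -1109.1 kJ/min
Sensible, feed 91.1→25 °C: -1923.3 kJ/min
Outlet flows (mol/min): A 88.206, B 94.794
Sensible, products 25→222 °C: 5806.8 kJ/min
Q = ΔH = 2774.4 kJ/min = 46.24 kW
Heat supplied = 46240 W

Q_in = 46200 W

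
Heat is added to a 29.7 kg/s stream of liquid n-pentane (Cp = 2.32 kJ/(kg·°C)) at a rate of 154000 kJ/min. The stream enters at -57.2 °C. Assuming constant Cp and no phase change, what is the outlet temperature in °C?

Q = 154000 kJ/min = 2566.7 kJ/s
ΔT = Q/(ṁ·Cp) = 2566.7/(29.7×2.32) = 37.25 K
T_out = -57.2 + 37.25 = -19.95 °C

T_out = -20.0 °C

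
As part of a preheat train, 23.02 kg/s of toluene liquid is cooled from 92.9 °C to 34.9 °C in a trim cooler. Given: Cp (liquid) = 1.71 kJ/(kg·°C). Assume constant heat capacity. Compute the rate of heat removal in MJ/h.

Q = ṁ·Cp·ΔT = 23.02 × 1.71 × (34.9 − 92.9) = -2283.1 kJ/s
Cooling duty = 8219.2 MJ/h

Q_c = 8220 MJ/h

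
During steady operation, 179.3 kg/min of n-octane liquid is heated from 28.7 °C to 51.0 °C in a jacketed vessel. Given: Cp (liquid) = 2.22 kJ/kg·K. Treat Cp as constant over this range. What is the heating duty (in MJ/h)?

Q = ṁ·Cp·ΔT = 179.3 × 2.22 × (51.0 − 28.7) = 8876.4 kJ/min
Converting: 8876.4 / 60 s = 147.94 kW
Heating duty = 532.59 MJ/h

Q = 533 MJ/h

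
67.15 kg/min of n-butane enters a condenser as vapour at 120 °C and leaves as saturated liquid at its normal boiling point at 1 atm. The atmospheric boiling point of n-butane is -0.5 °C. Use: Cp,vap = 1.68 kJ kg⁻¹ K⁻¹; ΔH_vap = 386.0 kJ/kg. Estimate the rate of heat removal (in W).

Q_c = 659000 W

vapour 120→-0.5 °C: -202.44 kJ/kg
condensation at -0.5 °C: -386 kJ/kg
Δh = -202.44 + -386 = -588.44 kJ/kg
Q = ṁ·Δh = 67.15 kg/min × -588.44 kJ/kg = -39514 kJ/min
|Q| = 658.56 kW = 658560 W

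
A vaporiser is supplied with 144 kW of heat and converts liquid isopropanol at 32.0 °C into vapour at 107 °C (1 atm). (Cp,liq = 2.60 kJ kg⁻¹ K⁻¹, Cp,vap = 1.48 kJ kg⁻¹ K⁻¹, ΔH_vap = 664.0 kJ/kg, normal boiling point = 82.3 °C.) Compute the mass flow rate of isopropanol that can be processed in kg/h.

ṁ = 624 kg/h

Δh = 2.60×(82.3−32.0) + 664.0 + 1.48×(107−82.3) = 831.34 kJ/kg
Q = 144 kW = 144 kJ/s = 518400 kJ/h
ṁ = Q/Δh = 518400 / 831.34 = 623.57 kg/h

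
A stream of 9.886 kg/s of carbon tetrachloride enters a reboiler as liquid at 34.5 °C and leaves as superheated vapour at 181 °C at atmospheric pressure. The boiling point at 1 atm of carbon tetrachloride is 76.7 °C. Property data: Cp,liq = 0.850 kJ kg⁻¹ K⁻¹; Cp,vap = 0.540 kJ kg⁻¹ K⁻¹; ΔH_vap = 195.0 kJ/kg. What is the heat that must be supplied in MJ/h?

liquid 34.5→76.7 °C: 35.87 kJ/kg
vaporisation at 76.7 °C: 195 kJ/kg
vapour 76.7→181 °C: 56.322 kJ/kg
Δh = 35.87 + 195 + 56.322 = 287.19 kJ/kg
Q = ṁ·Δh = 9.886 kg/s × 287.19 kJ/kg = 2839.2 kJ/s
|Q| = 2839.2 kW = 10221 MJ/h

Q = 10200 MJ/h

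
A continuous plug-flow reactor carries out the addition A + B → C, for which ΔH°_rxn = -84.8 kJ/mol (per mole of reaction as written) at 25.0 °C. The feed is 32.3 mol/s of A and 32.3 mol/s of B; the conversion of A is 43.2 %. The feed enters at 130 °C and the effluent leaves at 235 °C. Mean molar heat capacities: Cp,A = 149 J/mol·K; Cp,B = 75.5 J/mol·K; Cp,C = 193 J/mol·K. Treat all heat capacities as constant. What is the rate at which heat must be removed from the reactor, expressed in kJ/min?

Q_out = 30900 kJ/min

Extent of reaction ξ = 0.432 × 32.3 = 13.954 mol/s
Reaction term: ξ·ΔH°_rxn = 13.954 × -84.8 = -1183.3 kJ/s
Sensible, feed 130→25 °C: -761.39 kJ/s
Outlet flows (mol/s): A 18.346, B 18.346, C 13.954
Sensible, products 25→235 °C: 1430.5 kJ/s
Q = ΔH = -514.18 kJ/s = -514.18 kW
Heat removed = 30851 kJ/min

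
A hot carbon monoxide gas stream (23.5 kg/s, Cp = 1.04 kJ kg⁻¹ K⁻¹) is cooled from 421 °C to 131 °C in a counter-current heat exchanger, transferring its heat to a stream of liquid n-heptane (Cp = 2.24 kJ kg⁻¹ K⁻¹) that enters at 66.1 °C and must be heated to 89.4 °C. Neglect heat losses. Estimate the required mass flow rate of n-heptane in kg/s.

ṁ_c = 136 kg/s

Heat released by hot stream: Q = 23.5 × 1.04 × (421 − 131) = 7087.6 kJ/s
Energy balance on cold side (adiabatic exchanger): Q = ṁ_c·Cp_c·(T_c,out − T_c,in)
ṁ_c = 7087.6 / [2.24 × (89.4 − 66.1)] = 135.8 kg/s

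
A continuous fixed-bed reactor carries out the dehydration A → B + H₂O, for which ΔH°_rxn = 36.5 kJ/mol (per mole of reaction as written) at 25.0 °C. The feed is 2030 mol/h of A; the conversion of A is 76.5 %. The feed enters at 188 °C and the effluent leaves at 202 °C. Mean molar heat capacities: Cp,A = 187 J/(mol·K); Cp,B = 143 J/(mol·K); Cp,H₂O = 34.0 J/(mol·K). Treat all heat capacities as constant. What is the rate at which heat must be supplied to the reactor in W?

Q_in = 16500 W

Extent of reaction ξ = 0.765 × 2030 = 1553 mol/h
Reaction term: ξ·ΔH°_rxn = 1553 × 36.5 = 56683 kJ/h
Sensible, feed 188→25 °C: -61876 kJ/h
Outlet flows (mol/h): A 477.05, B 1553, H₂O 1553
Sensible, products 25→202 °C: 64442 kJ/h
Q = ΔH = 59248 kJ/h = 16.458 kW
Heat supplied = 16458 W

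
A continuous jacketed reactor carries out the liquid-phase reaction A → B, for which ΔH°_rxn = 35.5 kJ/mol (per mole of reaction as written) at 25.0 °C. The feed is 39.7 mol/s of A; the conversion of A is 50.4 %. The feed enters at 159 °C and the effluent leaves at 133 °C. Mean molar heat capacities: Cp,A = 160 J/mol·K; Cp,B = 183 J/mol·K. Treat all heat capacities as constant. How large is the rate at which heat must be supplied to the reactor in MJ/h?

Q_in = 2140 MJ/h

Extent of reaction ξ = 0.504 × 39.7 = 20.009 mol/s
Reaction term: ξ·ΔH°_rxn = 20.009 × 35.5 = 710.31 kJ/s
Sensible, feed 159→25 °C: -851.17 kJ/s
Outlet flows (mol/s): A 19.691, B 20.009
Sensible, products 25→133 °C: 735.72 kJ/s
Q = ΔH = 594.86 kJ/s = 594.86 kW
Heat supplied = 2141.5 MJ/h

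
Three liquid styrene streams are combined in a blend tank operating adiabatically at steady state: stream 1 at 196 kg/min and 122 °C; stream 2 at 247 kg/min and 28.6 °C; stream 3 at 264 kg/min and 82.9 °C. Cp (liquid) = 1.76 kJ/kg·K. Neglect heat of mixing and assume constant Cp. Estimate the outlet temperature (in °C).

Adiabatic, steady state ⇒ Σ ṁᵢCp,ᵢ(T_out − Tᵢ) = 0
Σ ṁᵢCp,ᵢTᵢ = 196×1.76×122 + 247×1.76×28.6 + 264×1.76×82.9 = 93037
Σ ṁᵢCp,ᵢ = 196×1.76 + 247×1.76 + 264×1.76 = 1244.3
T_out = 93037 / 1244.3 = 74.769 °C

T_out = 74.8 °C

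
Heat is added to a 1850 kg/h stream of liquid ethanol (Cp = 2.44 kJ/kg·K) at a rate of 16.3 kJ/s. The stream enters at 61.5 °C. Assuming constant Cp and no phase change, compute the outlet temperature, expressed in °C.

Q = 16.3 kJ/s = 58680 kJ/h
ΔT = Q/(ṁ·Cp) = 58680/(1850×2.44) = 13 K
T_out = 61.5 + 13 = 74.5 °C

T_out = 74.5 °C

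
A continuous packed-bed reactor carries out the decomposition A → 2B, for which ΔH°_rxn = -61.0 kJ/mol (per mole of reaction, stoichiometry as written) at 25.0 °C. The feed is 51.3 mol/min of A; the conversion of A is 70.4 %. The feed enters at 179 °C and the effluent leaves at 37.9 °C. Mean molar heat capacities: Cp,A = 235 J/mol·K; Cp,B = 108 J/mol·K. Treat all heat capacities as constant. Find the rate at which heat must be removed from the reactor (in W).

Extent of reaction ξ = 0.704 × 51.3 = 36.115 mol/min
Reaction term: ξ·ΔH°_rxn = 36.115 × -61.0 = -2203 kJ/min
Sensible, feed 179→25 °C: -1856.5 kJ/min
Outlet flows (mol/min): A 15.185, B 72.23
Sensible, products 25→37.9 °C: 146.66 kJ/min
Q = ΔH = -3912.9 kJ/min = -65.215 kW
Heat removed = 65215 W

Q_out = 65200 W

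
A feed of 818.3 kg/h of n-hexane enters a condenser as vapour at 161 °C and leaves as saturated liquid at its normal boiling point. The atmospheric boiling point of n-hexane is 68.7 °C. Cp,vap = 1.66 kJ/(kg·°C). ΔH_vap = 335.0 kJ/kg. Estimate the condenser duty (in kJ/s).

vapour 161→68.7 °C: -153.22 kJ/kg
condensation at 68.7 °C: -335 kJ/kg
Δh = -153.22 + -335 = -488.22 kJ/kg
Q = ṁ·Δh = 818.3 kg/h × -488.22 kJ/kg = -399510 kJ/h
|Q| = 110.97 kW

Q_c = 111 kJ/s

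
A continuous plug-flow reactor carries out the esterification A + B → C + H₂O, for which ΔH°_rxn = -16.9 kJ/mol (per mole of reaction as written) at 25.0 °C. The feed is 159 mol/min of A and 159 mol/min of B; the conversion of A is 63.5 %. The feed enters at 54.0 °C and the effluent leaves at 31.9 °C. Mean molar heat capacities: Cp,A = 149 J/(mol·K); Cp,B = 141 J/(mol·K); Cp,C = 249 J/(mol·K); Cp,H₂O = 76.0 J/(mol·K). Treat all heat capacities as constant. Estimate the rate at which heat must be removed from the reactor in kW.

Q_out = 45.0 kW

Extent of reaction ξ = 0.635 × 159 = 100.97 mol/min
Reaction term: ξ·ΔH°_rxn = 100.97 × -16.9 = -1706.3 kJ/min
Sensible, feed 54.0→25 °C: -1337.2 kJ/min
Outlet flows (mol/min): A 58.035, B 58.035, C 100.97, H₂O 100.97
Sensible, products 25→31.9 °C: 342.54 kJ/min
Q = ΔH = -2701 kJ/min = -45.016 kW
Heat removed = 45.016 kW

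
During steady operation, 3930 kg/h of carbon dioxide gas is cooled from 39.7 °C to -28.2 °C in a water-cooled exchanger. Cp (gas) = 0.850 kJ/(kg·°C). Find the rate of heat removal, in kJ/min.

Q_c = 3780 kJ/min

Q = ṁ·Cp·ΔT = 3930 × 0.850 × (-28.2 − 39.7) = -226820 kJ/h
Converting: 226820 / 3600 s = 63.006 kW
Cooling duty = 3780.3 kJ/min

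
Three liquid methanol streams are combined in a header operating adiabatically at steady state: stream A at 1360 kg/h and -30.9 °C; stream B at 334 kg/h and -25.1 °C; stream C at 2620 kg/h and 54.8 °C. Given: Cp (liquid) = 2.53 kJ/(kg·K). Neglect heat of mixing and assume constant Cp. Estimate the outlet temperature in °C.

Energy balance with Q = 0: Σ ṁᵢCp,ᵢ(T_out − Tᵢ) = 0
T_out = Σ ṁᵢCp,ᵢTᵢ / Σ ṁᵢCp,ᵢ
      = 235720 / 10914 = 21.597 °C

T_out = 21.6 °C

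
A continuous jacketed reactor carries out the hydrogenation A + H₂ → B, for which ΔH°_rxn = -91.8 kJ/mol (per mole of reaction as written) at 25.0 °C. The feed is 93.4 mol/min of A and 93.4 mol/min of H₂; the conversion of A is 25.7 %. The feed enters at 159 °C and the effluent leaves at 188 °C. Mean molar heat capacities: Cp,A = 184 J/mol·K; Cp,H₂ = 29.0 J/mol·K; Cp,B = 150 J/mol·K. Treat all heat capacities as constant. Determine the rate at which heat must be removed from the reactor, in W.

Extent of reaction ξ = 0.257 × 93.4 = 24.004 mol/min
Reaction term: ξ·ΔH°_rxn = 24.004 × -91.8 = -2203.5 kJ/min
Sensible, feed 159→25 °C: -2665.8 kJ/min
Outlet flows (mol/min): A 69.396, H₂ 69.396, B 24.004
Sensible, products 25→188 °C: 2996.3 kJ/min
Q = ΔH = -1873.1 kJ/min = -31.219 kW
Heat removed = 31219 W

Q_out = 31200 W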